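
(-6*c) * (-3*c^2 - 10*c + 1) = 18*c^3 + 60*c^2 - 6*c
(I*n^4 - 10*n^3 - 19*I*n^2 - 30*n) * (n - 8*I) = I*n^5 - 2*n^4 + 61*I*n^3 - 182*n^2 + 240*I*n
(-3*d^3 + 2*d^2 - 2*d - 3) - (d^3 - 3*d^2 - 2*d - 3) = -4*d^3 + 5*d^2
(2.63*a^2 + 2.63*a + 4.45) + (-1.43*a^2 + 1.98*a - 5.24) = 1.2*a^2 + 4.61*a - 0.79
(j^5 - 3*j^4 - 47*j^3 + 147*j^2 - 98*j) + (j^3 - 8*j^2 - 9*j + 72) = j^5 - 3*j^4 - 46*j^3 + 139*j^2 - 107*j + 72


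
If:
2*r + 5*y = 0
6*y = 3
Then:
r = -5/4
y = 1/2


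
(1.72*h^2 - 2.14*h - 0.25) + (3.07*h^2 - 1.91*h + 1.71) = 4.79*h^2 - 4.05*h + 1.46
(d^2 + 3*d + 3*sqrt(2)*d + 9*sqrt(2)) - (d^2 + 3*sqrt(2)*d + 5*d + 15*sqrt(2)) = -2*d - 6*sqrt(2)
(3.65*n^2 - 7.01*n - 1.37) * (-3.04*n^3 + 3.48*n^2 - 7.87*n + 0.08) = -11.096*n^5 + 34.0124*n^4 - 48.9555*n^3 + 50.6931*n^2 + 10.2211*n - 0.1096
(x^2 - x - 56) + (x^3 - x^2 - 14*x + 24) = x^3 - 15*x - 32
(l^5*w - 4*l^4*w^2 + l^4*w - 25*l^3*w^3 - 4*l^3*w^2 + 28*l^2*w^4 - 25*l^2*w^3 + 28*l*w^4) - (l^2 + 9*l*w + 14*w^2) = l^5*w - 4*l^4*w^2 + l^4*w - 25*l^3*w^3 - 4*l^3*w^2 + 28*l^2*w^4 - 25*l^2*w^3 - l^2 + 28*l*w^4 - 9*l*w - 14*w^2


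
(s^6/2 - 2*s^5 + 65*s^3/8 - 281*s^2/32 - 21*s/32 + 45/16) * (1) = s^6/2 - 2*s^5 + 65*s^3/8 - 281*s^2/32 - 21*s/32 + 45/16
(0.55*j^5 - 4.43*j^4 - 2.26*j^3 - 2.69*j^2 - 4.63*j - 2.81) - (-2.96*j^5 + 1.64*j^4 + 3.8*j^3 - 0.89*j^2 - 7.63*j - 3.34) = 3.51*j^5 - 6.07*j^4 - 6.06*j^3 - 1.8*j^2 + 3.0*j + 0.53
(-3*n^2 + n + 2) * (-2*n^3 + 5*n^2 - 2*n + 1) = 6*n^5 - 17*n^4 + 7*n^3 + 5*n^2 - 3*n + 2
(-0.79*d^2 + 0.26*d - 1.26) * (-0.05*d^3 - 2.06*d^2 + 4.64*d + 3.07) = 0.0395*d^5 + 1.6144*d^4 - 4.1382*d^3 + 1.3767*d^2 - 5.0482*d - 3.8682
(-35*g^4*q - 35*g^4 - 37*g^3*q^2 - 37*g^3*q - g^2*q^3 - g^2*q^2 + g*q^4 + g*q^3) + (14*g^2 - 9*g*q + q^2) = -35*g^4*q - 35*g^4 - 37*g^3*q^2 - 37*g^3*q - g^2*q^3 - g^2*q^2 + 14*g^2 + g*q^4 + g*q^3 - 9*g*q + q^2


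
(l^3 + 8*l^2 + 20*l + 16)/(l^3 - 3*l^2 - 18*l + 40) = (l^2 + 4*l + 4)/(l^2 - 7*l + 10)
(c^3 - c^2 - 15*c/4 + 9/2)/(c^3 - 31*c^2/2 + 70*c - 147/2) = (c^2 + c/2 - 3)/(c^2 - 14*c + 49)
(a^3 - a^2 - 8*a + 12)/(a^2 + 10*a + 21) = (a^2 - 4*a + 4)/(a + 7)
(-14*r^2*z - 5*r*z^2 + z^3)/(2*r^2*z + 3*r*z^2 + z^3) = (-7*r + z)/(r + z)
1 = 1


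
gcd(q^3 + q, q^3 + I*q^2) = q^2 + I*q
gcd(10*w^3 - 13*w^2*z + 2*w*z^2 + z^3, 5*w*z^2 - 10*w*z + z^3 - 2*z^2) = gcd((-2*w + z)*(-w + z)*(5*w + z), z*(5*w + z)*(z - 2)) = 5*w + z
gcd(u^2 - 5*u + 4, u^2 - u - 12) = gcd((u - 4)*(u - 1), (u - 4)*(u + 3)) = u - 4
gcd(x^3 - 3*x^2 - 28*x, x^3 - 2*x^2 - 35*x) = x^2 - 7*x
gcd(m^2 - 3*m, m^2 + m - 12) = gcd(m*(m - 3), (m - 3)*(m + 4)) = m - 3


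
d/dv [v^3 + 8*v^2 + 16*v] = 3*v^2 + 16*v + 16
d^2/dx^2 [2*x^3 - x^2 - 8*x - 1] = 12*x - 2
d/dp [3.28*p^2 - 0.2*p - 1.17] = 6.56*p - 0.2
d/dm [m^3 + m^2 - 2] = m*(3*m + 2)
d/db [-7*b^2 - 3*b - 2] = -14*b - 3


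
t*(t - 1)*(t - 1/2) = t^3 - 3*t^2/2 + t/2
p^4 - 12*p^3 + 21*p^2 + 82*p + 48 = (p - 8)*(p - 6)*(p + 1)^2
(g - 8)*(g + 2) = g^2 - 6*g - 16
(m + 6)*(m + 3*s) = m^2 + 3*m*s + 6*m + 18*s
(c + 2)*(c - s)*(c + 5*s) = c^3 + 4*c^2*s + 2*c^2 - 5*c*s^2 + 8*c*s - 10*s^2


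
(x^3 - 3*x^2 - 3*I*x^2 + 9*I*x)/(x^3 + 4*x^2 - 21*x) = (x - 3*I)/(x + 7)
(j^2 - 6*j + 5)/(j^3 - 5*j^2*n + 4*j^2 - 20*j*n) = (j^2 - 6*j + 5)/(j*(j^2 - 5*j*n + 4*j - 20*n))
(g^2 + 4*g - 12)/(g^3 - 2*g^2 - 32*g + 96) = (g - 2)/(g^2 - 8*g + 16)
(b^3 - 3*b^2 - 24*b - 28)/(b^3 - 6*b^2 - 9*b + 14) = (b + 2)/(b - 1)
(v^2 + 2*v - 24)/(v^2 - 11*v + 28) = (v + 6)/(v - 7)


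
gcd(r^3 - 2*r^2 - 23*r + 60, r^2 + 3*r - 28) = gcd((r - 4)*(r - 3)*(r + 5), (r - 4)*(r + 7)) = r - 4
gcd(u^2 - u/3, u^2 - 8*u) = u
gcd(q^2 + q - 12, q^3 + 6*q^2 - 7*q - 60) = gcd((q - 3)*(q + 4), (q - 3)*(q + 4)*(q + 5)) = q^2 + q - 12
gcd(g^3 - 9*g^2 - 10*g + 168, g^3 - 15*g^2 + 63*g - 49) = g - 7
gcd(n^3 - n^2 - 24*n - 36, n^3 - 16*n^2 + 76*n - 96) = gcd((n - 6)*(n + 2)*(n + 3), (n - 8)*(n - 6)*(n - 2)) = n - 6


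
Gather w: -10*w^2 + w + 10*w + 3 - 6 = -10*w^2 + 11*w - 3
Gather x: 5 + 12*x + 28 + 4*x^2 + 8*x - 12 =4*x^2 + 20*x + 21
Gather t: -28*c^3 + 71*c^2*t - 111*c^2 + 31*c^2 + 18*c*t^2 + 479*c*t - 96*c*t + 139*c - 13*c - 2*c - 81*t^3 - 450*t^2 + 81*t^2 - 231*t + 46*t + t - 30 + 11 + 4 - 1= -28*c^3 - 80*c^2 + 124*c - 81*t^3 + t^2*(18*c - 369) + t*(71*c^2 + 383*c - 184) - 16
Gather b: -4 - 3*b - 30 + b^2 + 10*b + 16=b^2 + 7*b - 18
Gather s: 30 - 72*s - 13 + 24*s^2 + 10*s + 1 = 24*s^2 - 62*s + 18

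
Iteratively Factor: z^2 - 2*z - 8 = (z - 4)*(z + 2)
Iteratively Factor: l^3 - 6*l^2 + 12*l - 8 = (l - 2)*(l^2 - 4*l + 4) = (l - 2)^2*(l - 2)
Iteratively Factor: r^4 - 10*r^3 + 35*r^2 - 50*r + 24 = (r - 4)*(r^3 - 6*r^2 + 11*r - 6) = (r - 4)*(r - 1)*(r^2 - 5*r + 6) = (r - 4)*(r - 2)*(r - 1)*(r - 3)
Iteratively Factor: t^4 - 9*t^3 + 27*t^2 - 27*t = (t - 3)*(t^3 - 6*t^2 + 9*t) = (t - 3)^2*(t^2 - 3*t) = t*(t - 3)^2*(t - 3)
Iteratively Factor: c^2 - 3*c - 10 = (c + 2)*(c - 5)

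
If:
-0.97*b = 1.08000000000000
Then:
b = -1.11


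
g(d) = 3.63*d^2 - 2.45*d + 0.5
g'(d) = 7.26*d - 2.45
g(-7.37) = 215.73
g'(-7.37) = -55.96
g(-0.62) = 3.41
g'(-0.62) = -6.95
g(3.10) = 27.79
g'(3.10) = 20.06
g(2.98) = 25.43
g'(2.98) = 19.18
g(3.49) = 36.16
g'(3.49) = 22.89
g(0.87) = 1.12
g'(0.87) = 3.87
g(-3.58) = 55.79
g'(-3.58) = -28.44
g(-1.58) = 13.43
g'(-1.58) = -13.92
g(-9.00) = 316.58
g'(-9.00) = -67.79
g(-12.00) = 552.62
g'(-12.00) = -89.57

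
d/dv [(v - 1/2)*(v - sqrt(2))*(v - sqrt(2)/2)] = 3*v^2 - 3*sqrt(2)*v - v + 1 + 3*sqrt(2)/4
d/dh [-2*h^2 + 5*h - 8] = 5 - 4*h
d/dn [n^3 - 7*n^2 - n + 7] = 3*n^2 - 14*n - 1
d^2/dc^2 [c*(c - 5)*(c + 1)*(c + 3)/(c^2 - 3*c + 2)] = 2*(c^6 - 9*c^5 + 33*c^4 - 121*c^3 + 144*c^2 + 78*c - 158)/(c^6 - 9*c^5 + 33*c^4 - 63*c^3 + 66*c^2 - 36*c + 8)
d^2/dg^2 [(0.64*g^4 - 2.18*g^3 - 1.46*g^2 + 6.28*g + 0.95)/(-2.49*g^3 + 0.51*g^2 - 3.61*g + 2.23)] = (-1.4210854715202e-14*g^8 - 1.13686837721616e-13*g^7 + 34.81392*g^6 - 365.447124*g^5 - 10.725936*g^4 + 382.105808*g^3 - 624.623316*g^2 + 86.742876*g - 109.19102)/(15.438249*g^9 - 9.486153*g^8 + 69.09003*g^7 - 69.117354*g^6 + 117.157932*g^5 - 141.950664*g^4 + 108.827362*g^3 - 94.793286*g^2 + 53.856507*g - 11.089567)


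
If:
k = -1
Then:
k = -1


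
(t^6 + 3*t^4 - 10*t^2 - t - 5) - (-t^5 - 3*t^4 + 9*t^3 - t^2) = t^6 + t^5 + 6*t^4 - 9*t^3 - 9*t^2 - t - 5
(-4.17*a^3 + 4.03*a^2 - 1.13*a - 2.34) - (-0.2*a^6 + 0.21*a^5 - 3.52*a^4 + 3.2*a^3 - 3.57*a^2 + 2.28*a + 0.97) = 0.2*a^6 - 0.21*a^5 + 3.52*a^4 - 7.37*a^3 + 7.6*a^2 - 3.41*a - 3.31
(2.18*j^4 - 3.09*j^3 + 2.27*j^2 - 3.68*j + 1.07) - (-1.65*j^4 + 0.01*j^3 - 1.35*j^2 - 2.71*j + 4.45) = 3.83*j^4 - 3.1*j^3 + 3.62*j^2 - 0.97*j - 3.38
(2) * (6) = 12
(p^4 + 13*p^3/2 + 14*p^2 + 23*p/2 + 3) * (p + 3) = p^5 + 19*p^4/2 + 67*p^3/2 + 107*p^2/2 + 75*p/2 + 9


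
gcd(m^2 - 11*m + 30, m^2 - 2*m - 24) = m - 6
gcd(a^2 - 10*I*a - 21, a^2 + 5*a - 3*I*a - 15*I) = a - 3*I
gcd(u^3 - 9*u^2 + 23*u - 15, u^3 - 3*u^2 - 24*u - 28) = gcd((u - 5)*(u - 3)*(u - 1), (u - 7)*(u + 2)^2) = 1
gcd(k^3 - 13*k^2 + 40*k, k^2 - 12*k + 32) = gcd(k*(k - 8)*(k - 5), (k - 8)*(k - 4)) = k - 8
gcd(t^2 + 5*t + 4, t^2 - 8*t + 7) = 1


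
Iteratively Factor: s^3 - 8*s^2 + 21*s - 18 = (s - 3)*(s^2 - 5*s + 6) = (s - 3)*(s - 2)*(s - 3)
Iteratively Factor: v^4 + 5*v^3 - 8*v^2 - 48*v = (v + 4)*(v^3 + v^2 - 12*v) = (v + 4)^2*(v^2 - 3*v) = (v - 3)*(v + 4)^2*(v)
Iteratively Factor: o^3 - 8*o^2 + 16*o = (o - 4)*(o^2 - 4*o) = o*(o - 4)*(o - 4)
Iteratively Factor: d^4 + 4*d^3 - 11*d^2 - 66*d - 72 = (d + 3)*(d^3 + d^2 - 14*d - 24) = (d + 3)^2*(d^2 - 2*d - 8) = (d - 4)*(d + 3)^2*(d + 2)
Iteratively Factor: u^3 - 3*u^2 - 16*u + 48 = (u - 4)*(u^2 + u - 12) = (u - 4)*(u + 4)*(u - 3)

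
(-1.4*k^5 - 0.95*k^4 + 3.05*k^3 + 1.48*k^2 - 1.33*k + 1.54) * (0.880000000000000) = -1.232*k^5 - 0.836*k^4 + 2.684*k^3 + 1.3024*k^2 - 1.1704*k + 1.3552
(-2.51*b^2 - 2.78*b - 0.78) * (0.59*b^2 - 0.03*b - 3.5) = -1.4809*b^4 - 1.5649*b^3 + 8.4082*b^2 + 9.7534*b + 2.73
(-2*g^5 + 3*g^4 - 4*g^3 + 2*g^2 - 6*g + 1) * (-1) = 2*g^5 - 3*g^4 + 4*g^3 - 2*g^2 + 6*g - 1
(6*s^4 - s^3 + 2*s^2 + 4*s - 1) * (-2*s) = -12*s^5 + 2*s^4 - 4*s^3 - 8*s^2 + 2*s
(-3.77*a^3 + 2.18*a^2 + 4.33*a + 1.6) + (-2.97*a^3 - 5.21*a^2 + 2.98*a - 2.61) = -6.74*a^3 - 3.03*a^2 + 7.31*a - 1.01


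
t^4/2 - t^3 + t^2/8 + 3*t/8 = t*(t/2 + 1/4)*(t - 3/2)*(t - 1)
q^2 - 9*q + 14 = (q - 7)*(q - 2)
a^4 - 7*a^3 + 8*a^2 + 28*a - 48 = (a - 4)*(a - 3)*(a - 2)*(a + 2)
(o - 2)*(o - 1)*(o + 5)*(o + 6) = o^4 + 8*o^3 - o^2 - 68*o + 60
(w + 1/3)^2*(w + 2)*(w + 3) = w^4 + 17*w^3/3 + 85*w^2/9 + 41*w/9 + 2/3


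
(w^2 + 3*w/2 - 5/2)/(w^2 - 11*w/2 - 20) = (w - 1)/(w - 8)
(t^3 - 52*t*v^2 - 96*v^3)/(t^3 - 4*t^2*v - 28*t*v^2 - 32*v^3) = (t + 6*v)/(t + 2*v)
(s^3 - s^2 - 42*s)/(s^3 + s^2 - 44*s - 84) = s/(s + 2)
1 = 1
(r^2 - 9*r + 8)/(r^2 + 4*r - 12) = (r^2 - 9*r + 8)/(r^2 + 4*r - 12)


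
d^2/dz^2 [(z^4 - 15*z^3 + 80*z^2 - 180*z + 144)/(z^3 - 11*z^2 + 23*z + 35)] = 2*(13*z^6 - 369*z^5 + 4866*z^4 - 36942*z^3 + 163533*z^2 - 387441*z + 374516)/(z^9 - 33*z^8 + 432*z^7 - 2744*z^6 + 7626*z^5 + 78*z^4 - 37288*z^3 + 15120*z^2 + 84525*z + 42875)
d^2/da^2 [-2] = 0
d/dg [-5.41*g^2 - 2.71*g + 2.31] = -10.82*g - 2.71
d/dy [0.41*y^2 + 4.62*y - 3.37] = 0.82*y + 4.62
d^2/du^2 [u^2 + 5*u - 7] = 2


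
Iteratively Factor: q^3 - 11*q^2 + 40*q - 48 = (q - 3)*(q^2 - 8*q + 16) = (q - 4)*(q - 3)*(q - 4)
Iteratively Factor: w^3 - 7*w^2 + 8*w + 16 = (w + 1)*(w^2 - 8*w + 16) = (w - 4)*(w + 1)*(w - 4)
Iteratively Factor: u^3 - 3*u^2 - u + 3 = (u - 3)*(u^2 - 1) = (u - 3)*(u + 1)*(u - 1)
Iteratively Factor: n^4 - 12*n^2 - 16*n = (n + 2)*(n^3 - 2*n^2 - 8*n) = (n + 2)^2*(n^2 - 4*n) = (n - 4)*(n + 2)^2*(n)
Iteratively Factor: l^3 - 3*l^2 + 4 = (l - 2)*(l^2 - l - 2) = (l - 2)*(l + 1)*(l - 2)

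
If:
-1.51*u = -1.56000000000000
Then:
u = 1.03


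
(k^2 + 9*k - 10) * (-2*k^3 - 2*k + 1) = -2*k^5 - 18*k^4 + 18*k^3 - 17*k^2 + 29*k - 10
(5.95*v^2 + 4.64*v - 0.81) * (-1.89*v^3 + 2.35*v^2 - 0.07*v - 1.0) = -11.2455*v^5 + 5.2129*v^4 + 12.0184*v^3 - 8.1783*v^2 - 4.5833*v + 0.81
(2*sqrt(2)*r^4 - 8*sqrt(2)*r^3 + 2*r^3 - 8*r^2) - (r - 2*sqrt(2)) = 2*sqrt(2)*r^4 - 8*sqrt(2)*r^3 + 2*r^3 - 8*r^2 - r + 2*sqrt(2)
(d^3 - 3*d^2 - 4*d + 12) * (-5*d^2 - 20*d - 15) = -5*d^5 - 5*d^4 + 65*d^3 + 65*d^2 - 180*d - 180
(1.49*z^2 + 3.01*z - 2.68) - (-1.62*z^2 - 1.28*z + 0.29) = 3.11*z^2 + 4.29*z - 2.97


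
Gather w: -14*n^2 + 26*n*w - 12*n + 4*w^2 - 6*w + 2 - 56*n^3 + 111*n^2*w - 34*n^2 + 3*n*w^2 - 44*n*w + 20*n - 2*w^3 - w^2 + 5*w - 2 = -56*n^3 - 48*n^2 + 8*n - 2*w^3 + w^2*(3*n + 3) + w*(111*n^2 - 18*n - 1)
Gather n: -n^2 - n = -n^2 - n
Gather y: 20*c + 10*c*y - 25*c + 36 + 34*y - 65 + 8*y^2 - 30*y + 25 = -5*c + 8*y^2 + y*(10*c + 4) - 4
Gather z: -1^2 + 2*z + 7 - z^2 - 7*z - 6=-z^2 - 5*z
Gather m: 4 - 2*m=4 - 2*m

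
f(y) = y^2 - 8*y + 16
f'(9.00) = 10.00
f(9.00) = 25.00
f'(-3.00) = -14.00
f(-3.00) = 49.00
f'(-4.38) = -16.76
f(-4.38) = 70.22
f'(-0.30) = -8.60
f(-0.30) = 18.49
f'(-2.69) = -13.38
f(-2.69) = 44.76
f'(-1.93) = -11.86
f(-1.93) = 35.16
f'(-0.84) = -9.68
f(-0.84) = 23.43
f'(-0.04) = -8.08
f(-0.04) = 16.32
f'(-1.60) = -11.20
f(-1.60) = 31.36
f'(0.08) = -7.84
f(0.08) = 15.37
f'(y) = 2*y - 8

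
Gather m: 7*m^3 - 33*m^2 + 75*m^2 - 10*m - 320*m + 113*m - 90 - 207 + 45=7*m^3 + 42*m^2 - 217*m - 252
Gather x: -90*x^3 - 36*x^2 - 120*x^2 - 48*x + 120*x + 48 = -90*x^3 - 156*x^2 + 72*x + 48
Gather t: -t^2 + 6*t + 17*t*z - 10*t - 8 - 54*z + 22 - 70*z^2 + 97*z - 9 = -t^2 + t*(17*z - 4) - 70*z^2 + 43*z + 5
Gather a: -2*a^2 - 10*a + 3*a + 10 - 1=-2*a^2 - 7*a + 9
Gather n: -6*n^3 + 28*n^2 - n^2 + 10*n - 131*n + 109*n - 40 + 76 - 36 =-6*n^3 + 27*n^2 - 12*n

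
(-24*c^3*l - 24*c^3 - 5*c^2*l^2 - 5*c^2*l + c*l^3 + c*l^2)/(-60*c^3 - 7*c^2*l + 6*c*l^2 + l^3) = c*(24*c^2*l + 24*c^2 + 5*c*l^2 + 5*c*l - l^3 - l^2)/(60*c^3 + 7*c^2*l - 6*c*l^2 - l^3)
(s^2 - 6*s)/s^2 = (s - 6)/s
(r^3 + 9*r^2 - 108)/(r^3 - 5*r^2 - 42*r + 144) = (r + 6)/(r - 8)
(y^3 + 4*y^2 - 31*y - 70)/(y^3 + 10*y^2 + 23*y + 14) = (y - 5)/(y + 1)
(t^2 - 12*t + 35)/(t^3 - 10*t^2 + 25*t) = (t - 7)/(t*(t - 5))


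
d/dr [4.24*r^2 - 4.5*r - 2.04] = 8.48*r - 4.5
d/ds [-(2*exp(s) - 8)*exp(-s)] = -8*exp(-s)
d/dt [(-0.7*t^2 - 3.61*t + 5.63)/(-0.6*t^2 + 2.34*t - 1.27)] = (-3.804*t^2 + 8.534*t - 8.5895)/(0.36*t^4 - 2.808*t^3 + 6.9996*t^2 - 5.9436*t + 1.6129)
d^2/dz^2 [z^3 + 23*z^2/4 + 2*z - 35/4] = 6*z + 23/2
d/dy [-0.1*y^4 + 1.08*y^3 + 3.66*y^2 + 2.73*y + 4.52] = -0.4*y^3 + 3.24*y^2 + 7.32*y + 2.73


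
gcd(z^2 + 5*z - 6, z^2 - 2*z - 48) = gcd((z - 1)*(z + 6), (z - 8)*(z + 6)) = z + 6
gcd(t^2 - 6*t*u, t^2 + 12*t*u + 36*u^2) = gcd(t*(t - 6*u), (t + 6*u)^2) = 1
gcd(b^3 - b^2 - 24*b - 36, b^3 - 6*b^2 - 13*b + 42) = b + 3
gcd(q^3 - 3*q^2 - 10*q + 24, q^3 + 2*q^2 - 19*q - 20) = q - 4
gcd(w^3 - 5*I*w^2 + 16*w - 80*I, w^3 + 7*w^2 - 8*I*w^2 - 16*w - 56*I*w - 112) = w - 4*I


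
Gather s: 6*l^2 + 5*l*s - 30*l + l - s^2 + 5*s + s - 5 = 6*l^2 - 29*l - s^2 + s*(5*l + 6) - 5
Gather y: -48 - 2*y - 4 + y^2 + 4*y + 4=y^2 + 2*y - 48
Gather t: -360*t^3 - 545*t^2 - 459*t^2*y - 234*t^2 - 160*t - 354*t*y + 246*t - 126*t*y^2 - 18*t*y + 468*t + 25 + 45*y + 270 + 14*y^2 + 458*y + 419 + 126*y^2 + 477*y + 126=-360*t^3 + t^2*(-459*y - 779) + t*(-126*y^2 - 372*y + 554) + 140*y^2 + 980*y + 840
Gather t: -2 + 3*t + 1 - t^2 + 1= -t^2 + 3*t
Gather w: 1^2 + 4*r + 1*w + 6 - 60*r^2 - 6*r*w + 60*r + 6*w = -60*r^2 + 64*r + w*(7 - 6*r) + 7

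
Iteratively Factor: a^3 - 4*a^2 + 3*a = (a - 1)*(a^2 - 3*a) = (a - 3)*(a - 1)*(a)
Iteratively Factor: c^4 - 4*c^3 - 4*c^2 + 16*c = (c + 2)*(c^3 - 6*c^2 + 8*c) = c*(c + 2)*(c^2 - 6*c + 8) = c*(c - 4)*(c + 2)*(c - 2)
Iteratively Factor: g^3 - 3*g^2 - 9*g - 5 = (g + 1)*(g^2 - 4*g - 5) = (g - 5)*(g + 1)*(g + 1)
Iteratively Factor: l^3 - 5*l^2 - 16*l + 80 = (l + 4)*(l^2 - 9*l + 20) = (l - 5)*(l + 4)*(l - 4)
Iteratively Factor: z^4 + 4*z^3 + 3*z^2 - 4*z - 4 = (z + 2)*(z^3 + 2*z^2 - z - 2) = (z + 1)*(z + 2)*(z^2 + z - 2) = (z + 1)*(z + 2)^2*(z - 1)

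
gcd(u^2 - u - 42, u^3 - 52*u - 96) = u + 6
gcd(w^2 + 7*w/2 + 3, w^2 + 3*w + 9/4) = w + 3/2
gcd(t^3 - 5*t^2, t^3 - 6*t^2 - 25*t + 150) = t - 5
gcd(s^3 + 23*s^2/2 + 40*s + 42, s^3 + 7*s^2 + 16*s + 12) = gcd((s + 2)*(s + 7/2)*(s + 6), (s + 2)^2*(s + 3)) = s + 2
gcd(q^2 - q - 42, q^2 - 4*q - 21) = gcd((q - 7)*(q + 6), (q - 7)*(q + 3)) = q - 7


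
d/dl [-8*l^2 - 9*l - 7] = -16*l - 9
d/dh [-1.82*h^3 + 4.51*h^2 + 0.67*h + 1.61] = -5.46*h^2 + 9.02*h + 0.67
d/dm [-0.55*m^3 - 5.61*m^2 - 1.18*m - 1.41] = -1.65*m^2 - 11.22*m - 1.18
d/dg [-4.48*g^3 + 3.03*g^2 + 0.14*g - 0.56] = -13.44*g^2 + 6.06*g + 0.14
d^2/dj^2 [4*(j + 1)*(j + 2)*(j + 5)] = 24*j + 64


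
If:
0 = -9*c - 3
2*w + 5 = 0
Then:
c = -1/3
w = -5/2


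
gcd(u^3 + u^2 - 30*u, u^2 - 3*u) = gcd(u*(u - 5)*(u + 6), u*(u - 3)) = u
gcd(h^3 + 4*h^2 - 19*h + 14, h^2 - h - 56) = h + 7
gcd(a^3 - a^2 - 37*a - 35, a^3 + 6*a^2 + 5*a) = a^2 + 6*a + 5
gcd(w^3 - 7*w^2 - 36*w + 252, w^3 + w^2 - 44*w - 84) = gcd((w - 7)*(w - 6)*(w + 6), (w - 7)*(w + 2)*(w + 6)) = w^2 - w - 42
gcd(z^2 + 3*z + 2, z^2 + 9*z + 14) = z + 2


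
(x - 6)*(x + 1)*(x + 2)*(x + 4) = x^4 + x^3 - 28*x^2 - 76*x - 48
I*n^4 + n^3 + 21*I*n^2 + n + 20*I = (n - 5*I)*(n + I)*(n + 4*I)*(I*n + 1)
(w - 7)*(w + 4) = w^2 - 3*w - 28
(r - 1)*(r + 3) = r^2 + 2*r - 3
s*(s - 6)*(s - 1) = s^3 - 7*s^2 + 6*s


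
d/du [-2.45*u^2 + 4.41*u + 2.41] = 4.41 - 4.9*u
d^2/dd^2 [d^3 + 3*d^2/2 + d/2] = 6*d + 3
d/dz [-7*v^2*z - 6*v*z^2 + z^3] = -7*v^2 - 12*v*z + 3*z^2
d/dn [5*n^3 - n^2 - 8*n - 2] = 15*n^2 - 2*n - 8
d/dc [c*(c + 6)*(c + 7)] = 3*c^2 + 26*c + 42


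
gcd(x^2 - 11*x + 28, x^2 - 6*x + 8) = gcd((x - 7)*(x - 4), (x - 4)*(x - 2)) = x - 4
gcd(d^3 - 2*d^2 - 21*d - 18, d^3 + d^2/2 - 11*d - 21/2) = d^2 + 4*d + 3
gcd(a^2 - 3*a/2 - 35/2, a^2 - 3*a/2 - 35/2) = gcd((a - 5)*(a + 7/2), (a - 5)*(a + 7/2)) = a^2 - 3*a/2 - 35/2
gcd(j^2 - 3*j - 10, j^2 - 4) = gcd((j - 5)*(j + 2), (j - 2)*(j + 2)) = j + 2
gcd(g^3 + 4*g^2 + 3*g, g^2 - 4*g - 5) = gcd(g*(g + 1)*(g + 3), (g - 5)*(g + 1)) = g + 1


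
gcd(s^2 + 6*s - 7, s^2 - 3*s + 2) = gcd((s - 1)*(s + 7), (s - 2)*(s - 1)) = s - 1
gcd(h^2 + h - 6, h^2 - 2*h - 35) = 1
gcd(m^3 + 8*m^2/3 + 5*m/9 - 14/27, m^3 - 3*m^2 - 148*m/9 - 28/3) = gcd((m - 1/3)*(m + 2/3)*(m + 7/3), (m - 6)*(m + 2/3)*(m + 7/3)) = m^2 + 3*m + 14/9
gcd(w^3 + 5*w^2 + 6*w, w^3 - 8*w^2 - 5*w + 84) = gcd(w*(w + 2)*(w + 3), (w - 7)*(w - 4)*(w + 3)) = w + 3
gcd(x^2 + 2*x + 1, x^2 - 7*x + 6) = 1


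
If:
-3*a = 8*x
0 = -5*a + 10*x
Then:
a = 0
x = 0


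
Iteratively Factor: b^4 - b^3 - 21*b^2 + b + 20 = (b + 4)*(b^3 - 5*b^2 - b + 5) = (b + 1)*(b + 4)*(b^2 - 6*b + 5) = (b - 1)*(b + 1)*(b + 4)*(b - 5)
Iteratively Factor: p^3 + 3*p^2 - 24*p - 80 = (p + 4)*(p^2 - p - 20) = (p - 5)*(p + 4)*(p + 4)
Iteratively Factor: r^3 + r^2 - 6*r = (r + 3)*(r^2 - 2*r) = r*(r + 3)*(r - 2)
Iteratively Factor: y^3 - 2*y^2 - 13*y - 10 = (y + 1)*(y^2 - 3*y - 10) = (y + 1)*(y + 2)*(y - 5)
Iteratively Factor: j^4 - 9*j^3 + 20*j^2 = (j)*(j^3 - 9*j^2 + 20*j) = j*(j - 5)*(j^2 - 4*j) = j^2*(j - 5)*(j - 4)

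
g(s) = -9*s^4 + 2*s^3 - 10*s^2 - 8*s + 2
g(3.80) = -1939.68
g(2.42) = -356.26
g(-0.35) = 3.35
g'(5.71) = -6628.67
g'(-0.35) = 1.28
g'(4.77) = -3874.01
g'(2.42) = -531.47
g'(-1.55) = 171.47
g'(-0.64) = 16.69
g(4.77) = -4705.88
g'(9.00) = -25946.00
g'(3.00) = -986.00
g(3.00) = -787.00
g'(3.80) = -1972.75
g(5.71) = -9564.63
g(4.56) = -3944.14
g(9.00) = -58471.00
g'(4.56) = -3387.92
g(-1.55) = -69.02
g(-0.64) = 0.99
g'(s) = -36*s^3 + 6*s^2 - 20*s - 8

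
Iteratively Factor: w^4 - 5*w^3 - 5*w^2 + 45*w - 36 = (w - 4)*(w^3 - w^2 - 9*w + 9) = (w - 4)*(w - 3)*(w^2 + 2*w - 3) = (w - 4)*(w - 3)*(w - 1)*(w + 3)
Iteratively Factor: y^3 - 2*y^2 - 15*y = (y + 3)*(y^2 - 5*y) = (y - 5)*(y + 3)*(y)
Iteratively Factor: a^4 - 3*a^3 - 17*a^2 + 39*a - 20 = (a + 4)*(a^3 - 7*a^2 + 11*a - 5) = (a - 1)*(a + 4)*(a^2 - 6*a + 5) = (a - 5)*(a - 1)*(a + 4)*(a - 1)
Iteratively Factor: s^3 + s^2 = (s)*(s^2 + s) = s^2*(s + 1)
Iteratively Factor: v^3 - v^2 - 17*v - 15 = (v + 1)*(v^2 - 2*v - 15) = (v - 5)*(v + 1)*(v + 3)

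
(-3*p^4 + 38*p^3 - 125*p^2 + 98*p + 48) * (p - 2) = -3*p^5 + 44*p^4 - 201*p^3 + 348*p^2 - 148*p - 96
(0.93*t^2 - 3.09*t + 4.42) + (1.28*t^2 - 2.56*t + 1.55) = 2.21*t^2 - 5.65*t + 5.97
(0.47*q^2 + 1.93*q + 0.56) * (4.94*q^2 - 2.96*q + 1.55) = 2.3218*q^4 + 8.143*q^3 - 2.2179*q^2 + 1.3339*q + 0.868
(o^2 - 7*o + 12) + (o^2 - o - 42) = 2*o^2 - 8*o - 30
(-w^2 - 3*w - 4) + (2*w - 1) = -w^2 - w - 5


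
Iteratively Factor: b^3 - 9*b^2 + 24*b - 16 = (b - 4)*(b^2 - 5*b + 4) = (b - 4)*(b - 1)*(b - 4)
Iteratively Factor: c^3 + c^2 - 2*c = (c)*(c^2 + c - 2) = c*(c - 1)*(c + 2)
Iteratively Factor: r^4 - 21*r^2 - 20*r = (r)*(r^3 - 21*r - 20) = r*(r - 5)*(r^2 + 5*r + 4) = r*(r - 5)*(r + 4)*(r + 1)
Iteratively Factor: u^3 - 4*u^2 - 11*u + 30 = (u - 5)*(u^2 + u - 6) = (u - 5)*(u + 3)*(u - 2)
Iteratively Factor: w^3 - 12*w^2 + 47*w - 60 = (w - 4)*(w^2 - 8*w + 15) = (w - 5)*(w - 4)*(w - 3)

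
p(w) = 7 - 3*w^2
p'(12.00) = -72.00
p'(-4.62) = 27.72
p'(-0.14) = 0.84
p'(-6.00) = 36.00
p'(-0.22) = 1.32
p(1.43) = 0.87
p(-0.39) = 6.54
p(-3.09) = -21.64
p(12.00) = -425.00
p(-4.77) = -61.26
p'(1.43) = -8.58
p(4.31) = -48.73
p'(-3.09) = 18.54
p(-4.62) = -57.03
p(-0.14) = 6.94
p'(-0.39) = 2.34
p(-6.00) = -101.00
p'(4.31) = -25.86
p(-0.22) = 6.85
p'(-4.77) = 28.62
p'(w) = -6*w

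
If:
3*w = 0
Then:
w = 0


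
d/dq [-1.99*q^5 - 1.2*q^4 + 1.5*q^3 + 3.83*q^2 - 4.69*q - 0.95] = -9.95*q^4 - 4.8*q^3 + 4.5*q^2 + 7.66*q - 4.69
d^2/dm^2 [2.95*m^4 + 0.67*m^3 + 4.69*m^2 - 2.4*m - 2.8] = 35.4*m^2 + 4.02*m + 9.38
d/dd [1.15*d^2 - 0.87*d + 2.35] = 2.3*d - 0.87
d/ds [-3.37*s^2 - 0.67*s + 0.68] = -6.74*s - 0.67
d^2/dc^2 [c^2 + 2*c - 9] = 2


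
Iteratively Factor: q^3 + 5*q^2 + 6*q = (q)*(q^2 + 5*q + 6) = q*(q + 3)*(q + 2)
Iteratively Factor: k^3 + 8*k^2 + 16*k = (k + 4)*(k^2 + 4*k) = (k + 4)^2*(k)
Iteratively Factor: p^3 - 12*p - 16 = (p + 2)*(p^2 - 2*p - 8) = (p - 4)*(p + 2)*(p + 2)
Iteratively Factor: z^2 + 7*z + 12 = (z + 3)*(z + 4)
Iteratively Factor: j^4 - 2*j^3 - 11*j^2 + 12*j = (j - 1)*(j^3 - j^2 - 12*j) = (j - 1)*(j + 3)*(j^2 - 4*j) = (j - 4)*(j - 1)*(j + 3)*(j)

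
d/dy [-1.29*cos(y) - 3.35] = 1.29*sin(y)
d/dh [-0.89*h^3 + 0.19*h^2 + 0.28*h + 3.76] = -2.67*h^2 + 0.38*h + 0.28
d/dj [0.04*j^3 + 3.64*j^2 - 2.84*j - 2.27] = 0.12*j^2 + 7.28*j - 2.84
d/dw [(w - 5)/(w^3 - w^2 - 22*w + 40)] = (w^3 - w^2 - 22*w + (w - 5)*(-3*w^2 + 2*w + 22) + 40)/(w^3 - w^2 - 22*w + 40)^2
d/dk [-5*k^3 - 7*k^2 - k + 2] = -15*k^2 - 14*k - 1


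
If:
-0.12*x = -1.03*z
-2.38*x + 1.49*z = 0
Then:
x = 0.00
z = 0.00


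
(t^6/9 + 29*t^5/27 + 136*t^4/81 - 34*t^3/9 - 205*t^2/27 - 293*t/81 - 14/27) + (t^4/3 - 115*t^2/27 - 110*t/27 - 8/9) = t^6/9 + 29*t^5/27 + 163*t^4/81 - 34*t^3/9 - 320*t^2/27 - 623*t/81 - 38/27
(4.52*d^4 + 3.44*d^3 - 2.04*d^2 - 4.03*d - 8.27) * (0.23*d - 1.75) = 1.0396*d^5 - 7.1188*d^4 - 6.4892*d^3 + 2.6431*d^2 + 5.1504*d + 14.4725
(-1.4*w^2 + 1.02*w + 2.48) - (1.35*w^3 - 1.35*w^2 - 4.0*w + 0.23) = -1.35*w^3 - 0.0499999999999998*w^2 + 5.02*w + 2.25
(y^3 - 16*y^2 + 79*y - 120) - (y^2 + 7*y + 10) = y^3 - 17*y^2 + 72*y - 130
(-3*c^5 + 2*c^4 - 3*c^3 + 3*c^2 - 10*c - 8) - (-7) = -3*c^5 + 2*c^4 - 3*c^3 + 3*c^2 - 10*c - 1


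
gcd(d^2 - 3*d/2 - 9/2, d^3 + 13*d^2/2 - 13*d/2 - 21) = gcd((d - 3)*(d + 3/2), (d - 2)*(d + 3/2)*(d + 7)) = d + 3/2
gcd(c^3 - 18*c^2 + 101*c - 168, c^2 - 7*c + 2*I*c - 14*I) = c - 7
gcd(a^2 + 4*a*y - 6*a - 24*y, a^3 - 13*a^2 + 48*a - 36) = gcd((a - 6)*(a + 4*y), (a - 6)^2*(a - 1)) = a - 6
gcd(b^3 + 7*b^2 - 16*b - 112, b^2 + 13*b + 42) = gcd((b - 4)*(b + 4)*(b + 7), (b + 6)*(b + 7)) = b + 7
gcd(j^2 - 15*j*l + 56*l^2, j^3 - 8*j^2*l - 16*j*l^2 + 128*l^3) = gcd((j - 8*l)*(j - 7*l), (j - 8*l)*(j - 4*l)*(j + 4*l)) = j - 8*l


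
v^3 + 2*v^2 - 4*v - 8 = (v - 2)*(v + 2)^2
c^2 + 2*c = c*(c + 2)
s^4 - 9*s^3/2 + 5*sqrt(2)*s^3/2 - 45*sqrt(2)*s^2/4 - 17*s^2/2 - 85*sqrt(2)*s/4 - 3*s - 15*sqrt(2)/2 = (s - 6)*(s + 1/2)*(s + 1)*(s + 5*sqrt(2)/2)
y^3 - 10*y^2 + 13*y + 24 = (y - 8)*(y - 3)*(y + 1)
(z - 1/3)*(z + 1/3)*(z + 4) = z^3 + 4*z^2 - z/9 - 4/9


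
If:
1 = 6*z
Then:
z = 1/6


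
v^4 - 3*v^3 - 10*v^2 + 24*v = v*(v - 4)*(v - 2)*(v + 3)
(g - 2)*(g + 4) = g^2 + 2*g - 8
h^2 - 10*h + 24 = (h - 6)*(h - 4)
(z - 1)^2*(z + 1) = z^3 - z^2 - z + 1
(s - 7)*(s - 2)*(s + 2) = s^3 - 7*s^2 - 4*s + 28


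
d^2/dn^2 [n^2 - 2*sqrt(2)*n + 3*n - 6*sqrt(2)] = 2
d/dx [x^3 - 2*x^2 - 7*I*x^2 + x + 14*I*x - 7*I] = 3*x^2 - 4*x - 14*I*x + 1 + 14*I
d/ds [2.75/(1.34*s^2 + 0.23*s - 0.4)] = (-7.37*s - 0.6325)/(1.34*s^2 + 0.23*s - 0.4)^2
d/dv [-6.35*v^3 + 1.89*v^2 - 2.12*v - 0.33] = -19.05*v^2 + 3.78*v - 2.12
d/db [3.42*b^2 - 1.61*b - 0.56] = 6.84*b - 1.61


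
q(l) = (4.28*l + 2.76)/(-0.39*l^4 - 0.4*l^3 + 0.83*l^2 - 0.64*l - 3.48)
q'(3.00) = 0.36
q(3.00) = -0.39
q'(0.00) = -1.08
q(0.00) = -0.79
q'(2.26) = 0.81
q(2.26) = -0.80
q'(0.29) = -1.09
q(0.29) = -1.11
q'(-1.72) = -0.86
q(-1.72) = 3.54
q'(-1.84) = 1.73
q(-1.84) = 3.48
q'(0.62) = -0.98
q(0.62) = -1.46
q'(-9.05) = 0.01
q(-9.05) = 0.02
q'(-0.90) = -2.39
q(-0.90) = 0.50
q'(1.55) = 0.95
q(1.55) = -1.51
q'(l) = (4.28*l + 2.76)*(1.56*l^3 + 1.2*l^2 - 1.66*l + 0.64)/(-0.39*l^4 - 0.4*l^3 + 0.83*l^2 - 0.64*l - 3.48)^2 + 4.28/(-0.39*l^4 - 0.4*l^3 + 0.83*l^2 - 0.64*l - 3.48) = (5.0076*l^4 + 7.7296*l^3 - 0.2404*l^2 - 4.5816*l - 13.128)/(0.1521*l^8 + 0.312*l^7 - 0.4874*l^6 - 0.1648*l^5 + 3.9153*l^4 + 1.7216*l^3 - 5.3672*l^2 + 4.4544*l + 12.1104)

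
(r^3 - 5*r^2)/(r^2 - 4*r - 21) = r^2*(5 - r)/(-r^2 + 4*r + 21)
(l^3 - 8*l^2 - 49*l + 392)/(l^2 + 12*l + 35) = (l^2 - 15*l + 56)/(l + 5)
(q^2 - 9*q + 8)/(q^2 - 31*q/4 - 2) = 4*(q - 1)/(4*q + 1)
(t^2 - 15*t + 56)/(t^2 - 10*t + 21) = (t - 8)/(t - 3)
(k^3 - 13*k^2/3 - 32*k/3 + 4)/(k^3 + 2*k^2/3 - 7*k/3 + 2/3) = (k - 6)/(k - 1)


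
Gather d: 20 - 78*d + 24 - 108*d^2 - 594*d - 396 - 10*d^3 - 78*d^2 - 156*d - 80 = -10*d^3 - 186*d^2 - 828*d - 432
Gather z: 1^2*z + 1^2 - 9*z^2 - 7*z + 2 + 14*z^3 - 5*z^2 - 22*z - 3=14*z^3 - 14*z^2 - 28*z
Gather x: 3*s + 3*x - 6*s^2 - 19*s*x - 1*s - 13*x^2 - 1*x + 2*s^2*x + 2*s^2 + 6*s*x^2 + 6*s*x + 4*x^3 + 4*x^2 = -4*s^2 + 2*s + 4*x^3 + x^2*(6*s - 9) + x*(2*s^2 - 13*s + 2)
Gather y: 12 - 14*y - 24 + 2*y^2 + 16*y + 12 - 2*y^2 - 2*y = 0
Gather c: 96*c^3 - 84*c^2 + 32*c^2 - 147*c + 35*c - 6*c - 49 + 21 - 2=96*c^3 - 52*c^2 - 118*c - 30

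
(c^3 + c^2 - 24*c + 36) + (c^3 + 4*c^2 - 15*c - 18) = 2*c^3 + 5*c^2 - 39*c + 18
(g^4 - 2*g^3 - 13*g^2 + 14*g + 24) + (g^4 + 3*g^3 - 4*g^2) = 2*g^4 + g^3 - 17*g^2 + 14*g + 24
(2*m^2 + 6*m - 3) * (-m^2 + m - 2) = -2*m^4 - 4*m^3 + 5*m^2 - 15*m + 6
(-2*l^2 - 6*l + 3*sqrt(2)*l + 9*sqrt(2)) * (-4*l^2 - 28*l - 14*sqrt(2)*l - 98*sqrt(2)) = 8*l^4 + 16*sqrt(2)*l^3 + 80*l^3 + 84*l^2 + 160*sqrt(2)*l^2 - 840*l + 336*sqrt(2)*l - 1764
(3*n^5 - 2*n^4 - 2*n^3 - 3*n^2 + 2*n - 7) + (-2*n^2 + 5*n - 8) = 3*n^5 - 2*n^4 - 2*n^3 - 5*n^2 + 7*n - 15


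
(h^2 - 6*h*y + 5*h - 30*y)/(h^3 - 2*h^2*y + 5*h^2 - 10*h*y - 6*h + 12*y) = (h^2 - 6*h*y + 5*h - 30*y)/(h^3 - 2*h^2*y + 5*h^2 - 10*h*y - 6*h + 12*y)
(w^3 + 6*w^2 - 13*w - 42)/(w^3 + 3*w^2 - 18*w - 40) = (w^2 + 4*w - 21)/(w^2 + w - 20)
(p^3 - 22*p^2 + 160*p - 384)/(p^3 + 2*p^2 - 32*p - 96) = (p^2 - 16*p + 64)/(p^2 + 8*p + 16)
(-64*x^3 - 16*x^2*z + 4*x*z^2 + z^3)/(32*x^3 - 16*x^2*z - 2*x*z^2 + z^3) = (-4*x - z)/(2*x - z)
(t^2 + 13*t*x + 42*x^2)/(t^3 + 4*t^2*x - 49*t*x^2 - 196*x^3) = (-t - 6*x)/(-t^2 + 3*t*x + 28*x^2)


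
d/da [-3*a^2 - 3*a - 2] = -6*a - 3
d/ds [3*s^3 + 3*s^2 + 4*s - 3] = 9*s^2 + 6*s + 4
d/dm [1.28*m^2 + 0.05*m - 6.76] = 2.56*m + 0.05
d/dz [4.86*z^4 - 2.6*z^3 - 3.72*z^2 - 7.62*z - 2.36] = 19.44*z^3 - 7.8*z^2 - 7.44*z - 7.62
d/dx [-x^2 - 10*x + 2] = -2*x - 10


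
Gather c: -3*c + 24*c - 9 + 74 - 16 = 21*c + 49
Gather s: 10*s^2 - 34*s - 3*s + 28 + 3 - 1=10*s^2 - 37*s + 30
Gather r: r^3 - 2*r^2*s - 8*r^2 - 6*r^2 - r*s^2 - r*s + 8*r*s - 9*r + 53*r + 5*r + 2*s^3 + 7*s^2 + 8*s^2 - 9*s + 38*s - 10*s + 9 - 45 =r^3 + r^2*(-2*s - 14) + r*(-s^2 + 7*s + 49) + 2*s^3 + 15*s^2 + 19*s - 36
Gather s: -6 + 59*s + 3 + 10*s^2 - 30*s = 10*s^2 + 29*s - 3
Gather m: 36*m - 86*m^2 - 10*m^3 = -10*m^3 - 86*m^2 + 36*m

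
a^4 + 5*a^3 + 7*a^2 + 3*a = a*(a + 1)^2*(a + 3)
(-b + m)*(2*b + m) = -2*b^2 + b*m + m^2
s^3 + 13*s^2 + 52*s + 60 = (s + 2)*(s + 5)*(s + 6)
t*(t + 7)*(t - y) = t^3 - t^2*y + 7*t^2 - 7*t*y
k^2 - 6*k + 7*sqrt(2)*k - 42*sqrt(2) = (k - 6)*(k + 7*sqrt(2))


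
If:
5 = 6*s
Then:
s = 5/6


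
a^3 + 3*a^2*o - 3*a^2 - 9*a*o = a*(a - 3)*(a + 3*o)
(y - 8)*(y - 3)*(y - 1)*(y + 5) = y^4 - 7*y^3 - 25*y^2 + 151*y - 120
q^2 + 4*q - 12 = (q - 2)*(q + 6)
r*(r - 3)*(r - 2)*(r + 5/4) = r^4 - 15*r^3/4 - r^2/4 + 15*r/2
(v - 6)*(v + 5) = v^2 - v - 30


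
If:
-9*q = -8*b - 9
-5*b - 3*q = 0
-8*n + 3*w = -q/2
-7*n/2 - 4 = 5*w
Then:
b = -9/23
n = -477/2323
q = 15/23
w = -3049/4646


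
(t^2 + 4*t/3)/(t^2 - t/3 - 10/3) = t*(3*t + 4)/(3*t^2 - t - 10)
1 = 1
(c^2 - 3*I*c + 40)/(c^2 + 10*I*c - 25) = (c - 8*I)/(c + 5*I)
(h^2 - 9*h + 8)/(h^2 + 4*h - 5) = (h - 8)/(h + 5)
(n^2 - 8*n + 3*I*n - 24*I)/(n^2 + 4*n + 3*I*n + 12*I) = (n - 8)/(n + 4)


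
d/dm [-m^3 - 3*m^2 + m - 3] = -3*m^2 - 6*m + 1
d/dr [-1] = 0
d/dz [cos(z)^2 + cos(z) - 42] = -sin(z) - sin(2*z)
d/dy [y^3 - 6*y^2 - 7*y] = 3*y^2 - 12*y - 7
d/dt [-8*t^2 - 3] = -16*t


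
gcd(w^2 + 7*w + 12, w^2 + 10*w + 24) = w + 4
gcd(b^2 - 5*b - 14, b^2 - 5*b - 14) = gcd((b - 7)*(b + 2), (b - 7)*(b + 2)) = b^2 - 5*b - 14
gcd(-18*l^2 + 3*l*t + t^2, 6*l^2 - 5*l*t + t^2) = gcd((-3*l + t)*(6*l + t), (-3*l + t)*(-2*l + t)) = -3*l + t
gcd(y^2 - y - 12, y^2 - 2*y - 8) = y - 4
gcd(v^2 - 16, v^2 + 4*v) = v + 4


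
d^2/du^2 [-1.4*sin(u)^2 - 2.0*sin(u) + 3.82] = 2.0*sin(u) - 2.8*cos(2*u)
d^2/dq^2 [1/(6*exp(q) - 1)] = (36*exp(q) + 6)*exp(q)/(6*exp(q) - 1)^3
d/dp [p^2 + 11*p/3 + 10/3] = 2*p + 11/3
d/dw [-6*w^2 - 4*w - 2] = -12*w - 4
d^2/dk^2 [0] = 0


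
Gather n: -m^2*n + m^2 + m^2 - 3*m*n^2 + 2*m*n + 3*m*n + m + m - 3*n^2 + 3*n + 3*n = 2*m^2 + 2*m + n^2*(-3*m - 3) + n*(-m^2 + 5*m + 6)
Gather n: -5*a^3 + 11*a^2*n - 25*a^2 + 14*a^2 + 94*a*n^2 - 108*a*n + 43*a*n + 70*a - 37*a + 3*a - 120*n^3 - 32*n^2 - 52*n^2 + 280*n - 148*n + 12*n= -5*a^3 - 11*a^2 + 36*a - 120*n^3 + n^2*(94*a - 84) + n*(11*a^2 - 65*a + 144)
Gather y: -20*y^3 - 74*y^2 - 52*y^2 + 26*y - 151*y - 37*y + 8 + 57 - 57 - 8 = -20*y^3 - 126*y^2 - 162*y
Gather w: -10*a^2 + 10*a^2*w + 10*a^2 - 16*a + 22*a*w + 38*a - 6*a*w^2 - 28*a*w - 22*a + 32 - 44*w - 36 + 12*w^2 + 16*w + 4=w^2*(12 - 6*a) + w*(10*a^2 - 6*a - 28)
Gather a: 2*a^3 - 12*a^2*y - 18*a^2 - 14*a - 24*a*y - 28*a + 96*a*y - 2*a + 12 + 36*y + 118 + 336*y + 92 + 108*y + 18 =2*a^3 + a^2*(-12*y - 18) + a*(72*y - 44) + 480*y + 240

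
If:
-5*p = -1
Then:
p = 1/5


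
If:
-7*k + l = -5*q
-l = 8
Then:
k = 5*q/7 - 8/7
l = -8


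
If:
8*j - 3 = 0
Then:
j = 3/8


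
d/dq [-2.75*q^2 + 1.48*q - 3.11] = 1.48 - 5.5*q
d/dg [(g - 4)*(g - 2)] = 2*g - 6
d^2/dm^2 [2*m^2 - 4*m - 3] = 4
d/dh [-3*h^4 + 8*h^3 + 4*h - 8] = -12*h^3 + 24*h^2 + 4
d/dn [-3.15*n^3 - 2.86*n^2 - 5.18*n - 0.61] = -9.45*n^2 - 5.72*n - 5.18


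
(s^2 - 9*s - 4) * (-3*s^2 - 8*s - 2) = -3*s^4 + 19*s^3 + 82*s^2 + 50*s + 8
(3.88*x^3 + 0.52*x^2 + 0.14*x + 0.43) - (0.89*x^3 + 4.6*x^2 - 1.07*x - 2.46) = 2.99*x^3 - 4.08*x^2 + 1.21*x + 2.89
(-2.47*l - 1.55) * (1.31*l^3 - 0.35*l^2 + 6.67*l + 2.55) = -3.2357*l^4 - 1.166*l^3 - 15.9324*l^2 - 16.637*l - 3.9525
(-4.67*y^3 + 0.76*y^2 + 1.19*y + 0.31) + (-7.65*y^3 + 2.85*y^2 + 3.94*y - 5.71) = -12.32*y^3 + 3.61*y^2 + 5.13*y - 5.4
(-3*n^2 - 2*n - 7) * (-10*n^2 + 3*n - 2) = 30*n^4 + 11*n^3 + 70*n^2 - 17*n + 14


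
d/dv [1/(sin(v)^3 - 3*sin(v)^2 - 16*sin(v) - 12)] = (-3*sin(v)^2 + 6*sin(v) + 16)*cos(v)/((sin(v) - 6)^2*(sin(v) + 1)^2*(sin(v) + 2)^2)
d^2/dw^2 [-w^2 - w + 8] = -2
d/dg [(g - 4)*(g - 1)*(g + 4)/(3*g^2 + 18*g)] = (g^4 + 12*g^3 + 10*g^2 - 32*g - 96)/(3*g^2*(g^2 + 12*g + 36))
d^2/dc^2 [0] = 0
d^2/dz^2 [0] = 0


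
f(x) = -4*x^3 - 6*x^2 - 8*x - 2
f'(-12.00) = -1592.00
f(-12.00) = 6142.00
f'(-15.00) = -2528.00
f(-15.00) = 12268.00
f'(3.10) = -160.52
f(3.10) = -203.62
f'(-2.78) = -67.38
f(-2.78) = 59.81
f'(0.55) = -18.23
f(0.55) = -8.88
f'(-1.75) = -23.75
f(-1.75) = 15.06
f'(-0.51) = -5.00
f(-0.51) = 1.05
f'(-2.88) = -72.97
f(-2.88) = 66.83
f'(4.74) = -334.49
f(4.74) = -600.71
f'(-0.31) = -5.43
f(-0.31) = 0.02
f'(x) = -12*x^2 - 12*x - 8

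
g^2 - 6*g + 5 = (g - 5)*(g - 1)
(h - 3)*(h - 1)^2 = h^3 - 5*h^2 + 7*h - 3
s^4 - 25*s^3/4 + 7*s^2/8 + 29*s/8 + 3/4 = (s - 6)*(s - 1)*(s + 1/4)*(s + 1/2)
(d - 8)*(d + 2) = d^2 - 6*d - 16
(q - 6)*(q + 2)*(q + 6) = q^3 + 2*q^2 - 36*q - 72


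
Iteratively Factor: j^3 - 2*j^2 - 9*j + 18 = (j - 2)*(j^2 - 9) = (j - 3)*(j - 2)*(j + 3)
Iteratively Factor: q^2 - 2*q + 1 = (q - 1)*(q - 1)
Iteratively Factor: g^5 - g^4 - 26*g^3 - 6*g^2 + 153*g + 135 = (g - 3)*(g^4 + 2*g^3 - 20*g^2 - 66*g - 45) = (g - 3)*(g + 3)*(g^3 - g^2 - 17*g - 15) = (g - 3)*(g + 1)*(g + 3)*(g^2 - 2*g - 15) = (g - 3)*(g + 1)*(g + 3)^2*(g - 5)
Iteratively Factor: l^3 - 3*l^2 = (l)*(l^2 - 3*l) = l^2*(l - 3)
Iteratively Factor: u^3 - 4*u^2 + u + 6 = (u + 1)*(u^2 - 5*u + 6) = (u - 3)*(u + 1)*(u - 2)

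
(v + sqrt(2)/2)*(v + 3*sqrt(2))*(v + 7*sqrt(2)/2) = v^3 + 7*sqrt(2)*v^2 + 55*v/2 + 21*sqrt(2)/2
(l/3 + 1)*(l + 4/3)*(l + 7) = l^3/3 + 34*l^2/9 + 103*l/9 + 28/3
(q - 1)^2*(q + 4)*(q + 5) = q^4 + 7*q^3 + 3*q^2 - 31*q + 20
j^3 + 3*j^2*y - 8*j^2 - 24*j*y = j*(j - 8)*(j + 3*y)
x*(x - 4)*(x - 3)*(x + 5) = x^4 - 2*x^3 - 23*x^2 + 60*x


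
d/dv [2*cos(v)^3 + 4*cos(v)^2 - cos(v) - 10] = (-6*cos(v)^2 - 8*cos(v) + 1)*sin(v)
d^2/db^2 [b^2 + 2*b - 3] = 2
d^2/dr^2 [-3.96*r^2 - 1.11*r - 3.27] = -7.92000000000000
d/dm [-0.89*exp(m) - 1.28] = -0.89*exp(m)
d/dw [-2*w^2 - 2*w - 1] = -4*w - 2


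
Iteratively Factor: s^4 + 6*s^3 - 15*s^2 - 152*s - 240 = (s + 3)*(s^3 + 3*s^2 - 24*s - 80) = (s + 3)*(s + 4)*(s^2 - s - 20) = (s + 3)*(s + 4)^2*(s - 5)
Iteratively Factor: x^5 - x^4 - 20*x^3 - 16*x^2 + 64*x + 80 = (x - 5)*(x^4 + 4*x^3 - 16*x - 16) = (x - 5)*(x + 2)*(x^3 + 2*x^2 - 4*x - 8) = (x - 5)*(x - 2)*(x + 2)*(x^2 + 4*x + 4) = (x - 5)*(x - 2)*(x + 2)^2*(x + 2)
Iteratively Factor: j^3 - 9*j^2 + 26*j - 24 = (j - 4)*(j^2 - 5*j + 6) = (j - 4)*(j - 3)*(j - 2)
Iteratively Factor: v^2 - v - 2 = (v - 2)*(v + 1)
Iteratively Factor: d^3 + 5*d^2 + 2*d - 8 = (d + 2)*(d^2 + 3*d - 4) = (d + 2)*(d + 4)*(d - 1)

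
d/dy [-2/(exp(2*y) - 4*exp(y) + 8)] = 4*(exp(y) - 2)*exp(y)/(exp(2*y) - 4*exp(y) + 8)^2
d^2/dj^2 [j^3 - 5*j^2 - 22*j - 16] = 6*j - 10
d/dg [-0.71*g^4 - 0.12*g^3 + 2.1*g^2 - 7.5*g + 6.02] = -2.84*g^3 - 0.36*g^2 + 4.2*g - 7.5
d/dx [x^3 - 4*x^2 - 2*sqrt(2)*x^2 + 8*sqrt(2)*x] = 3*x^2 - 8*x - 4*sqrt(2)*x + 8*sqrt(2)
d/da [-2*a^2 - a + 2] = -4*a - 1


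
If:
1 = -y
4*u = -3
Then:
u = -3/4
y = -1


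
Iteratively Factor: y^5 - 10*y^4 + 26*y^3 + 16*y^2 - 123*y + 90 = (y - 5)*(y^4 - 5*y^3 + y^2 + 21*y - 18) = (y - 5)*(y - 3)*(y^3 - 2*y^2 - 5*y + 6) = (y - 5)*(y - 3)*(y - 1)*(y^2 - y - 6) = (y - 5)*(y - 3)*(y - 1)*(y + 2)*(y - 3)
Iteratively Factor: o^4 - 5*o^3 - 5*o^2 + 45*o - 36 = (o - 4)*(o^3 - o^2 - 9*o + 9) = (o - 4)*(o - 3)*(o^2 + 2*o - 3) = (o - 4)*(o - 3)*(o + 3)*(o - 1)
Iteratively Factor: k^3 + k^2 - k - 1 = (k + 1)*(k^2 - 1) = (k + 1)^2*(k - 1)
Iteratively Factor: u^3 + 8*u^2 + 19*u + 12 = (u + 1)*(u^2 + 7*u + 12) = (u + 1)*(u + 3)*(u + 4)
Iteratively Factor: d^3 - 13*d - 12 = (d + 3)*(d^2 - 3*d - 4) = (d + 1)*(d + 3)*(d - 4)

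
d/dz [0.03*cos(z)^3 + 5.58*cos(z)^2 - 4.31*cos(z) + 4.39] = (-0.09*cos(z)^2 - 11.16*cos(z) + 4.31)*sin(z)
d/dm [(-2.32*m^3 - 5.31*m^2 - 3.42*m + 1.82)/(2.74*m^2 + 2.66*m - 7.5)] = (-6.3568*m^4 - 12.3424*m^3 + 47.4462*m^2 + 69.6764*m + 20.8088)/(7.5076*m^4 + 14.5768*m^3 - 34.0244*m^2 - 39.9*m + 56.25)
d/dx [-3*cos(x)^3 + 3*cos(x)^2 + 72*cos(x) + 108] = 3*(3*cos(x)^2 - 2*cos(x) - 24)*sin(x)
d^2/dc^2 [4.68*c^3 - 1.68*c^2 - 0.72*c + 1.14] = 28.08*c - 3.36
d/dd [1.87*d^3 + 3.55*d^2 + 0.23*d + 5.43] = 5.61*d^2 + 7.1*d + 0.23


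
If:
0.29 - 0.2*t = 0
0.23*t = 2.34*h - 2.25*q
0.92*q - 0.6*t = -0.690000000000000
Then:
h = 0.33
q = 0.20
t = 1.45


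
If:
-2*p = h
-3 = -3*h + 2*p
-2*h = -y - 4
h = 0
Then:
No Solution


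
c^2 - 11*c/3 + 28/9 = (c - 7/3)*(c - 4/3)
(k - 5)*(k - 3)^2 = k^3 - 11*k^2 + 39*k - 45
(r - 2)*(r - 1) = r^2 - 3*r + 2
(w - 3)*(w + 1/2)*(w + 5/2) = w^3 - 31*w/4 - 15/4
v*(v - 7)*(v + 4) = v^3 - 3*v^2 - 28*v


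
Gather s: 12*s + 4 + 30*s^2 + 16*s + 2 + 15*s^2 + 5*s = 45*s^2 + 33*s + 6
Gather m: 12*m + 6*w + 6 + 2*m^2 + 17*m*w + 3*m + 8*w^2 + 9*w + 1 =2*m^2 + m*(17*w + 15) + 8*w^2 + 15*w + 7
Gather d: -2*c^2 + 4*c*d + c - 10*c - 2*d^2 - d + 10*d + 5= -2*c^2 - 9*c - 2*d^2 + d*(4*c + 9) + 5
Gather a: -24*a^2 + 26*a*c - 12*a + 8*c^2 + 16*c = -24*a^2 + a*(26*c - 12) + 8*c^2 + 16*c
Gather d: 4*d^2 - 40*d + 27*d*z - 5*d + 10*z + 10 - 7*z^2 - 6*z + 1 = 4*d^2 + d*(27*z - 45) - 7*z^2 + 4*z + 11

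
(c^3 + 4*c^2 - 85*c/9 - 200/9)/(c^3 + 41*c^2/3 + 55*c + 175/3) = (c - 8/3)/(c + 7)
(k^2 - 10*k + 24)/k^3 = (k^2 - 10*k + 24)/k^3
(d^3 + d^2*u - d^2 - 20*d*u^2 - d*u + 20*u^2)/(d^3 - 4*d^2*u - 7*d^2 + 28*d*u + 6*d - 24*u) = (d + 5*u)/(d - 6)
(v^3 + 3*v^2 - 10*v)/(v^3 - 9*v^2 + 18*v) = (v^2 + 3*v - 10)/(v^2 - 9*v + 18)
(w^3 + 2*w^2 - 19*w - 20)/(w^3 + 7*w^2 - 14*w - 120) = (w + 1)/(w + 6)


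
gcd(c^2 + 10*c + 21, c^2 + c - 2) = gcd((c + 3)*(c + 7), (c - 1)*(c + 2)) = 1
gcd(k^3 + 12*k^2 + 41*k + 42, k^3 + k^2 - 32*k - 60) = k + 2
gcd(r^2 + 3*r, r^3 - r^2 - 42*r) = r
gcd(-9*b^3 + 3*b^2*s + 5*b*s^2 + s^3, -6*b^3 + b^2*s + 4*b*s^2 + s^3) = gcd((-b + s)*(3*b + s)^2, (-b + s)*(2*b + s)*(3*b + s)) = -3*b^2 + 2*b*s + s^2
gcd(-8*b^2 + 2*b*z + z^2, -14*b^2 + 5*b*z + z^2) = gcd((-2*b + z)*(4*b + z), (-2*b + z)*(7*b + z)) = -2*b + z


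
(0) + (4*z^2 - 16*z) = 4*z^2 - 16*z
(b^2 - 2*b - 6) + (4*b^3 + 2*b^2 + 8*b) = 4*b^3 + 3*b^2 + 6*b - 6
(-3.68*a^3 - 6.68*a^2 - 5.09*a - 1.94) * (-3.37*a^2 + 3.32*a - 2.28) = 12.4016*a^5 + 10.294*a^4 + 3.3661*a^3 + 4.8694*a^2 + 5.1644*a + 4.4232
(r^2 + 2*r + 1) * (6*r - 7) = 6*r^3 + 5*r^2 - 8*r - 7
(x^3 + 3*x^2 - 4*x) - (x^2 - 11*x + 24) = x^3 + 2*x^2 + 7*x - 24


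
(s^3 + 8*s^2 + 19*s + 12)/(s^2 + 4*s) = s + 4 + 3/s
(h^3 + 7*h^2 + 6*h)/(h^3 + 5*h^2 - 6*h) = (h + 1)/(h - 1)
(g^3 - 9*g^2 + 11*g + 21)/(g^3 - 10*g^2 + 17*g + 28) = (g - 3)/(g - 4)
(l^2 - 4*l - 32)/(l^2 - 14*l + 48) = (l + 4)/(l - 6)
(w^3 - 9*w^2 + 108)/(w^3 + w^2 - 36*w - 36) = (w^2 - 3*w - 18)/(w^2 + 7*w + 6)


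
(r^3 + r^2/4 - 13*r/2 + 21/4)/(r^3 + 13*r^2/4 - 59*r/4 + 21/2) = (r + 3)/(r + 6)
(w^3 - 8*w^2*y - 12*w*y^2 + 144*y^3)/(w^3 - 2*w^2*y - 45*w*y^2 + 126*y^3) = (-w^2 + 2*w*y + 24*y^2)/(-w^2 - 4*w*y + 21*y^2)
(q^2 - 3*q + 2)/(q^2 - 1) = (q - 2)/(q + 1)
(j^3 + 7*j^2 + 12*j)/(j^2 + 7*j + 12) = j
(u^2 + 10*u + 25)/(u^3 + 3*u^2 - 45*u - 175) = 1/(u - 7)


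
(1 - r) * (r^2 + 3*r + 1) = -r^3 - 2*r^2 + 2*r + 1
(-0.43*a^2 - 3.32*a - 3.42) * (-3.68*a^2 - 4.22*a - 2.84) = 1.5824*a^4 + 14.0322*a^3 + 27.8172*a^2 + 23.8612*a + 9.7128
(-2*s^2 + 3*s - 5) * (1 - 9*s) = 18*s^3 - 29*s^2 + 48*s - 5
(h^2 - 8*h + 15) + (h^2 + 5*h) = 2*h^2 - 3*h + 15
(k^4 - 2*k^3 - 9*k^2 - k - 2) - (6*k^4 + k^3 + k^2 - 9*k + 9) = -5*k^4 - 3*k^3 - 10*k^2 + 8*k - 11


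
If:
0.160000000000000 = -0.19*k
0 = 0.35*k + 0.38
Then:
No Solution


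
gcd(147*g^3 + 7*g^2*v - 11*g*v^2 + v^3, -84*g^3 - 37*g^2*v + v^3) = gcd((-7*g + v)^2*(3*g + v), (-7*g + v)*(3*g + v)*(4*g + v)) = -21*g^2 - 4*g*v + v^2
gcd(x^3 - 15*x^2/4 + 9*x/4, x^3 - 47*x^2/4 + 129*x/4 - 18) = x^2 - 15*x/4 + 9/4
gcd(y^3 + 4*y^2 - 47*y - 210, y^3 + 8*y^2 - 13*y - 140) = y + 5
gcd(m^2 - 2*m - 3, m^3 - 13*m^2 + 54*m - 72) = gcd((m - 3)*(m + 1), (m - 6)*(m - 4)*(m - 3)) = m - 3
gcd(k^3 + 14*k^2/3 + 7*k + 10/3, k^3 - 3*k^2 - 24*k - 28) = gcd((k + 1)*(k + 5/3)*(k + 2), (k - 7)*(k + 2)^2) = k + 2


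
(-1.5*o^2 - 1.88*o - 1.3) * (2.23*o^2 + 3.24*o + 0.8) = -3.345*o^4 - 9.0524*o^3 - 10.1902*o^2 - 5.716*o - 1.04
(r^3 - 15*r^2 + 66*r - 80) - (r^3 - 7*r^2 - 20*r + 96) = -8*r^2 + 86*r - 176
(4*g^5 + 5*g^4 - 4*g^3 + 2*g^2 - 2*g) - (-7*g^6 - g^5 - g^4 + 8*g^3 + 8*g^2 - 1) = 7*g^6 + 5*g^5 + 6*g^4 - 12*g^3 - 6*g^2 - 2*g + 1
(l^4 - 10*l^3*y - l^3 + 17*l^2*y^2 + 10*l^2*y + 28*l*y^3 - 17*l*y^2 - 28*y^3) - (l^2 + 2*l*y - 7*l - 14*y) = l^4 - 10*l^3*y - l^3 + 17*l^2*y^2 + 10*l^2*y - l^2 + 28*l*y^3 - 17*l*y^2 - 2*l*y + 7*l - 28*y^3 + 14*y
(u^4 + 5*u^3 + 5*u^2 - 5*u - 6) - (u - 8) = u^4 + 5*u^3 + 5*u^2 - 6*u + 2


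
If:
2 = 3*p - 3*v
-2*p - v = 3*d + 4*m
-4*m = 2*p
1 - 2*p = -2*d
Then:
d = 1/24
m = -13/48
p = 13/24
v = -1/8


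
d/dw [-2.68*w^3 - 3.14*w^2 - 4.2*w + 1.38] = -8.04*w^2 - 6.28*w - 4.2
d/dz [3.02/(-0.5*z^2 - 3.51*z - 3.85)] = (3.02*z + 10.6002)/(0.5*z^2 + 3.51*z + 3.85)^2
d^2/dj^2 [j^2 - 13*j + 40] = 2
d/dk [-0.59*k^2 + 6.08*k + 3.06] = 6.08 - 1.18*k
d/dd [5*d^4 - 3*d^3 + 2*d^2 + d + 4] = 20*d^3 - 9*d^2 + 4*d + 1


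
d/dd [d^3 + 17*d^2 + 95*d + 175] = 3*d^2 + 34*d + 95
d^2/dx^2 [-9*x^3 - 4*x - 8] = -54*x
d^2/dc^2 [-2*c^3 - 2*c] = -12*c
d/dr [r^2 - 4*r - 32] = 2*r - 4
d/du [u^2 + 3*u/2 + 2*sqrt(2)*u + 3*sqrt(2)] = 2*u + 3/2 + 2*sqrt(2)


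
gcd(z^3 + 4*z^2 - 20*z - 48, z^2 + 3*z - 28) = z - 4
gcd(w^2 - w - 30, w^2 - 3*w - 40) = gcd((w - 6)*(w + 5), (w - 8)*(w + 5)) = w + 5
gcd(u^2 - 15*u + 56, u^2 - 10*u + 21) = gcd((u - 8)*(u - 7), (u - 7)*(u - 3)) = u - 7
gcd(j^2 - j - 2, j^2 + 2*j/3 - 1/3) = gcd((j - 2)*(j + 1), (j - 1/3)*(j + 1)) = j + 1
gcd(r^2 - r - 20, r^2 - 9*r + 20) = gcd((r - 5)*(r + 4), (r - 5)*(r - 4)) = r - 5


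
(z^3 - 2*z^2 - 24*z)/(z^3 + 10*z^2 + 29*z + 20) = z*(z - 6)/(z^2 + 6*z + 5)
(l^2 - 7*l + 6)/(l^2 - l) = (l - 6)/l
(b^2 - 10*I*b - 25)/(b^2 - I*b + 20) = (b - 5*I)/(b + 4*I)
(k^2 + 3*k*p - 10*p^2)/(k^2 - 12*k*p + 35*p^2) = (k^2 + 3*k*p - 10*p^2)/(k^2 - 12*k*p + 35*p^2)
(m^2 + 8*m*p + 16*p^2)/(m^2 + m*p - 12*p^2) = (-m - 4*p)/(-m + 3*p)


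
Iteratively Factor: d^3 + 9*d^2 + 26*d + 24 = (d + 2)*(d^2 + 7*d + 12) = (d + 2)*(d + 4)*(d + 3)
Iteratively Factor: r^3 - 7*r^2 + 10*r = (r - 5)*(r^2 - 2*r) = (r - 5)*(r - 2)*(r)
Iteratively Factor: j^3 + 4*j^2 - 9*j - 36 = (j + 4)*(j^2 - 9) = (j - 3)*(j + 4)*(j + 3)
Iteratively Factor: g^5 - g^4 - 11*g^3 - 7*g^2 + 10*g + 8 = (g + 2)*(g^4 - 3*g^3 - 5*g^2 + 3*g + 4) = (g + 1)*(g + 2)*(g^3 - 4*g^2 - g + 4) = (g + 1)^2*(g + 2)*(g^2 - 5*g + 4) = (g - 4)*(g + 1)^2*(g + 2)*(g - 1)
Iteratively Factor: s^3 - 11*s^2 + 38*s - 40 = (s - 4)*(s^2 - 7*s + 10) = (s - 5)*(s - 4)*(s - 2)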